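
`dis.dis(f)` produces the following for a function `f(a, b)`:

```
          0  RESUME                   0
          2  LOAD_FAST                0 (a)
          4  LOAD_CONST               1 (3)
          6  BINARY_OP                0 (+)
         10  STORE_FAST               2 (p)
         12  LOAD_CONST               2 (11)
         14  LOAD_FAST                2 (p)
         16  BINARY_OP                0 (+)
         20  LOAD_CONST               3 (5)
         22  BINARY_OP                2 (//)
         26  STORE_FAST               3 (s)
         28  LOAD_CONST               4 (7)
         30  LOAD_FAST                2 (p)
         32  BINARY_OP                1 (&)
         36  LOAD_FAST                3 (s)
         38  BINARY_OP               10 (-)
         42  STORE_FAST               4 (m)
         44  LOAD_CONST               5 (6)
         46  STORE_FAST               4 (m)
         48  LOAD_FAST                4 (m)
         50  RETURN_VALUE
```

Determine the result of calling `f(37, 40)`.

6

LOAD_FAST a → push 37. Stack: [37]
LOAD_CONST → push 3. Stack: [37, 3]
BINARY_OP + → 37 + 3 = 40. Stack: [40]
STORE_FAST p → p=40. Stack: []
LOAD_CONST → push 11. Stack: [11]
LOAD_FAST p → push 40. Stack: [11, 40]
BINARY_OP + → 11 + 40 = 51. Stack: [51]
LOAD_CONST → push 5. Stack: [51, 5]
BINARY_OP // → 51 // 5 = 10. Stack: [10]
STORE_FAST s → s=10. Stack: []
LOAD_CONST → push 7. Stack: [7]
LOAD_FAST p → push 40. Stack: [7, 40]
BINARY_OP & → 7 & 40 = 0. Stack: [0]
LOAD_FAST s → push 10. Stack: [0, 10]
BINARY_OP - → 0 - 10 = -10. Stack: [-10]
STORE_FAST m → m=-10. Stack: []
LOAD_CONST → push 6. Stack: [6]
STORE_FAST m → m=6. Stack: []
LOAD_FAST m → push 6. Stack: [6]
RETURN_VALUE → return 6.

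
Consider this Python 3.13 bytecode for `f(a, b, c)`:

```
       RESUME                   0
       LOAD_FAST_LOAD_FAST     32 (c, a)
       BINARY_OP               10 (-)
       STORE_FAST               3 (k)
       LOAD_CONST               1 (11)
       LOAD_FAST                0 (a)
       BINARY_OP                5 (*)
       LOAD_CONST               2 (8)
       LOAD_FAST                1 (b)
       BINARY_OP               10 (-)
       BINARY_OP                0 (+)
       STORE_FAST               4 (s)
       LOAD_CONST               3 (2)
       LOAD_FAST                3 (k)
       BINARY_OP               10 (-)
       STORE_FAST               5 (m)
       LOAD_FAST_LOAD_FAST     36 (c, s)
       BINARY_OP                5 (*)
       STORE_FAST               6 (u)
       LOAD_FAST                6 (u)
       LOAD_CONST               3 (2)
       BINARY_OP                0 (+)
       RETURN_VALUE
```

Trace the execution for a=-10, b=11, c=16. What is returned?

-1806

LOAD_FAST_LOAD_FAST c,a → push 16,-10. Stack: [16, -10]
BINARY_OP - → 16 - -10 = 26. Stack: [26]
STORE_FAST k → k=26. Stack: []
LOAD_CONST → push 11. Stack: [11]
LOAD_FAST a → push -10. Stack: [11, -10]
BINARY_OP * → 11 * -10 = -110. Stack: [-110]
LOAD_CONST → push 8. Stack: [-110, 8]
LOAD_FAST b → push 11. Stack: [-110, 8, 11]
BINARY_OP - → 8 - 11 = -3. Stack: [-110, -3]
BINARY_OP + → -110 + -3 = -113. Stack: [-113]
STORE_FAST s → s=-113. Stack: []
LOAD_CONST → push 2. Stack: [2]
LOAD_FAST k → push 26. Stack: [2, 26]
BINARY_OP - → 2 - 26 = -24. Stack: [-24]
STORE_FAST m → m=-24. Stack: []
LOAD_FAST_LOAD_FAST c,s → push 16,-113. Stack: [16, -113]
BINARY_OP * → 16 * -113 = -1808. Stack: [-1808]
STORE_FAST u → u=-1808. Stack: []
LOAD_FAST u → push -1808. Stack: [-1808]
LOAD_CONST → push 2. Stack: [-1808, 2]
BINARY_OP + → -1808 + 2 = -1806. Stack: [-1806]
RETURN_VALUE → return -1806.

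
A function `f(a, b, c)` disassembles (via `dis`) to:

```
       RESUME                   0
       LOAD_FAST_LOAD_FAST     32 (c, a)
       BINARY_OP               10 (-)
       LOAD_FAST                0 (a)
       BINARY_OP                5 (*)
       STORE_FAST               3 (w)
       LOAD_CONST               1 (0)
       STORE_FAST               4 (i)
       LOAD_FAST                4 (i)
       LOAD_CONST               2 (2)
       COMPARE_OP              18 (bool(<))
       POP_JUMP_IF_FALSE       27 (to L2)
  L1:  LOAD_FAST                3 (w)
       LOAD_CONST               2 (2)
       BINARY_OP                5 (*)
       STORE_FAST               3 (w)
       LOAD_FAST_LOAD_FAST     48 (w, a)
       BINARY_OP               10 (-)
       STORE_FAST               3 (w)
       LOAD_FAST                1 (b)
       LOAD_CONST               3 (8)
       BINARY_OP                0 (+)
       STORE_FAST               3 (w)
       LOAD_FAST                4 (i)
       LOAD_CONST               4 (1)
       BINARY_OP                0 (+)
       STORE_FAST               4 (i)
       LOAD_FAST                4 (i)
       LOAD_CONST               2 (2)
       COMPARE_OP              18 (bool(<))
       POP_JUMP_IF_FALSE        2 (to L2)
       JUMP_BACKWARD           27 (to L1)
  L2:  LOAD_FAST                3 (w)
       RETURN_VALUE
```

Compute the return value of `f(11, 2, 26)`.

10

LOAD_FAST_LOAD_FAST c,a → push 26,11. Stack: [26, 11]
BINARY_OP - → 26 - 11 = 15. Stack: [15]
LOAD_FAST a → push 11. Stack: [15, 11]
BINARY_OP * → 15 * 11 = 165. Stack: [165]
STORE_FAST w → w=165. Stack: []
LOAD_CONST → push 0. Stack: [0]
STORE_FAST i → i=0. Stack: []
LOAD_FAST i → push 0. Stack: [0]
LOAD_CONST → push 2. Stack: [0, 2]
COMPARE_OP bool(<) → 0 vs 2 = True. Stack: [True]
POP_JUMP_IF_FALSE → pop True; no jump. Stack: []
LOAD_FAST w → push 165. Stack: [165]
LOAD_CONST → push 2. Stack: [165, 2]
BINARY_OP * → 165 * 2 = 330. Stack: [330]
STORE_FAST w → w=330. Stack: []
LOAD_FAST_LOAD_FAST w,a → push 330,11. Stack: [330, 11]
BINARY_OP - → 330 - 11 = 319. Stack: [319]
STORE_FAST w → w=319. Stack: []
LOAD_FAST b → push 2. Stack: [2]
LOAD_CONST → push 8. Stack: [2, 8]
BINARY_OP + → 2 + 8 = 10. Stack: [10]
STORE_FAST w → w=10. Stack: []
LOAD_FAST i → push 0. Stack: [0]
LOAD_CONST → push 1. Stack: [0, 1]
BINARY_OP + → 0 + 1 = 1. Stack: [1]
STORE_FAST i → i=1. Stack: []
LOAD_FAST i → push 1. Stack: [1]
LOAD_CONST → push 2. Stack: [1, 2]
COMPARE_OP bool(<) → 1 vs 2 = True. Stack: [True]
POP_JUMP_IF_FALSE → pop True; no jump. Stack: []
LOAD_FAST w → push 10. Stack: [10]
LOAD_CONST → push 2. Stack: [10, 2]
BINARY_OP * → 10 * 2 = 20. Stack: [20]
STORE_FAST w → w=20. Stack: []
LOAD_FAST_LOAD_FAST w,a → push 20,11. Stack: [20, 11]
BINARY_OP - → 20 - 11 = 9. Stack: [9]
STORE_FAST w → w=9. Stack: []
LOAD_FAST b → push 2. Stack: [2]
LOAD_CONST → push 8. Stack: [2, 8]
BINARY_OP + → 2 + 8 = 10. Stack: [10]
STORE_FAST w → w=10. Stack: []
LOAD_FAST i → push 1. Stack: [1]
LOAD_CONST → push 1. Stack: [1, 1]
BINARY_OP + → 1 + 1 = 2. Stack: [2]
STORE_FAST i → i=2. Stack: []
LOAD_FAST i → push 2. Stack: [2]
LOAD_CONST → push 2. Stack: [2, 2]
COMPARE_OP bool(<) → 2 vs 2 = False. Stack: [False]
POP_JUMP_IF_FALSE → pop False; jump. Stack: []
LOAD_FAST w → push 10. Stack: [10]
RETURN_VALUE → return 10.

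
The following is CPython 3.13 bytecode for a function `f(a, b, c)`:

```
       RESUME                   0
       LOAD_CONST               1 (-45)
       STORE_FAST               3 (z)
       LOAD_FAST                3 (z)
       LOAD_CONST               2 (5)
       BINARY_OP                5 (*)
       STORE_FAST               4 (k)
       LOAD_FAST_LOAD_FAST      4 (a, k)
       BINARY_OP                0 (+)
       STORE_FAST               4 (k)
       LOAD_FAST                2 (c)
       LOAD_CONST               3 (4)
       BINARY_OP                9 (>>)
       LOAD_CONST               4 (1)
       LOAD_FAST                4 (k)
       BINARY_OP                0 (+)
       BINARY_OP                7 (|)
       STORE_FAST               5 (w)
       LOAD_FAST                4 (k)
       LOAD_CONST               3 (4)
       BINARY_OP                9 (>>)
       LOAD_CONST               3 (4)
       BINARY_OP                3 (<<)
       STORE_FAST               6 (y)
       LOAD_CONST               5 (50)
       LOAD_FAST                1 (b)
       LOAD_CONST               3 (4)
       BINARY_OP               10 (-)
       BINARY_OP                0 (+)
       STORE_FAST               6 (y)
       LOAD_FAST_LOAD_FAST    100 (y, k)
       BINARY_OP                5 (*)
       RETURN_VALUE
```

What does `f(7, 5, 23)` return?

LOAD_CONST → push -45. Stack: [-45]
STORE_FAST z → z=-45. Stack: []
LOAD_FAST z → push -45. Stack: [-45]
LOAD_CONST → push 5. Stack: [-45, 5]
BINARY_OP * → -45 * 5 = -225. Stack: [-225]
STORE_FAST k → k=-225. Stack: []
LOAD_FAST_LOAD_FAST a,k → push 7,-225. Stack: [7, -225]
BINARY_OP + → 7 + -225 = -218. Stack: [-218]
STORE_FAST k → k=-218. Stack: []
LOAD_FAST c → push 23. Stack: [23]
LOAD_CONST → push 4. Stack: [23, 4]
BINARY_OP >> → 23 >> 4 = 1. Stack: [1]
LOAD_CONST → push 1. Stack: [1, 1]
LOAD_FAST k → push -218. Stack: [1, 1, -218]
BINARY_OP + → 1 + -218 = -217. Stack: [1, -217]
BINARY_OP | → 1 | -217 = -217. Stack: [-217]
STORE_FAST w → w=-217. Stack: []
LOAD_FAST k → push -218. Stack: [-218]
LOAD_CONST → push 4. Stack: [-218, 4]
BINARY_OP >> → -218 >> 4 = -14. Stack: [-14]
LOAD_CONST → push 4. Stack: [-14, 4]
BINARY_OP << → -14 << 4 = -224. Stack: [-224]
STORE_FAST y → y=-224. Stack: []
LOAD_CONST → push 50. Stack: [50]
LOAD_FAST b → push 5. Stack: [50, 5]
LOAD_CONST → push 4. Stack: [50, 5, 4]
BINARY_OP - → 5 - 4 = 1. Stack: [50, 1]
BINARY_OP + → 50 + 1 = 51. Stack: [51]
STORE_FAST y → y=51. Stack: []
LOAD_FAST_LOAD_FAST y,k → push 51,-218. Stack: [51, -218]
BINARY_OP * → 51 * -218 = -11118. Stack: [-11118]
RETURN_VALUE → return -11118.

-11118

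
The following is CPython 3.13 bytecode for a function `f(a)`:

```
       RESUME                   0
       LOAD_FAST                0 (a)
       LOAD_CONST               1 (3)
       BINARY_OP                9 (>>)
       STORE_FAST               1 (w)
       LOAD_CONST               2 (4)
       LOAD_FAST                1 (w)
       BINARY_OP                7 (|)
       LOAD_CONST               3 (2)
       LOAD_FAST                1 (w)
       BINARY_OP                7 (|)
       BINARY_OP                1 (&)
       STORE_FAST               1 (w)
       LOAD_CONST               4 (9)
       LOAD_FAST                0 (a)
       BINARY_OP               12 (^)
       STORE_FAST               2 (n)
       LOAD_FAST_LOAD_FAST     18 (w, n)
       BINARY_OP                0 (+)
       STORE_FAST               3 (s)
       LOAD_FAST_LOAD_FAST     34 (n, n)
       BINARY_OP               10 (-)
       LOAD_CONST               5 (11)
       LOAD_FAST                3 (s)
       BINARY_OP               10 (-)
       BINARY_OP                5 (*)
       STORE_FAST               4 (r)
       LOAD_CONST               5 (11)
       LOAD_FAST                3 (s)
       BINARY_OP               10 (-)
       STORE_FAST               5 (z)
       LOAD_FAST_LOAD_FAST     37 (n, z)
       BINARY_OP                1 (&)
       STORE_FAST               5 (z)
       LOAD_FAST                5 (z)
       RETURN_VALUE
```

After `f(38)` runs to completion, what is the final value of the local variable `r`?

0

LOAD_FAST a → push 38. Stack: [38]
LOAD_CONST → push 3. Stack: [38, 3]
BINARY_OP >> → 38 >> 3 = 4. Stack: [4]
STORE_FAST w → w=4. Stack: []
LOAD_CONST → push 4. Stack: [4]
LOAD_FAST w → push 4. Stack: [4, 4]
BINARY_OP | → 4 | 4 = 4. Stack: [4]
LOAD_CONST → push 2. Stack: [4, 2]
LOAD_FAST w → push 4. Stack: [4, 2, 4]
BINARY_OP | → 2 | 4 = 6. Stack: [4, 6]
BINARY_OP & → 4 & 6 = 4. Stack: [4]
STORE_FAST w → w=4. Stack: []
LOAD_CONST → push 9. Stack: [9]
LOAD_FAST a → push 38. Stack: [9, 38]
BINARY_OP ^ → 9 ^ 38 = 47. Stack: [47]
STORE_FAST n → n=47. Stack: []
LOAD_FAST_LOAD_FAST w,n → push 4,47. Stack: [4, 47]
BINARY_OP + → 4 + 47 = 51. Stack: [51]
STORE_FAST s → s=51. Stack: []
LOAD_FAST_LOAD_FAST n,n → push 47,47. Stack: [47, 47]
BINARY_OP - → 47 - 47 = 0. Stack: [0]
LOAD_CONST → push 11. Stack: [0, 11]
LOAD_FAST s → push 51. Stack: [0, 11, 51]
BINARY_OP - → 11 - 51 = -40. Stack: [0, -40]
BINARY_OP * → 0 * -40 = 0. Stack: [0]
STORE_FAST r → r=0. Stack: []
LOAD_CONST → push 11. Stack: [11]
LOAD_FAST s → push 51. Stack: [11, 51]
BINARY_OP - → 11 - 51 = -40. Stack: [-40]
STORE_FAST z → z=-40. Stack: []
LOAD_FAST_LOAD_FAST n,z → push 47,-40. Stack: [47, -40]
BINARY_OP & → 47 & -40 = 8. Stack: [8]
STORE_FAST z → z=8. Stack: []
LOAD_FAST z → push 8. Stack: [8]
RETURN_VALUE → return 8.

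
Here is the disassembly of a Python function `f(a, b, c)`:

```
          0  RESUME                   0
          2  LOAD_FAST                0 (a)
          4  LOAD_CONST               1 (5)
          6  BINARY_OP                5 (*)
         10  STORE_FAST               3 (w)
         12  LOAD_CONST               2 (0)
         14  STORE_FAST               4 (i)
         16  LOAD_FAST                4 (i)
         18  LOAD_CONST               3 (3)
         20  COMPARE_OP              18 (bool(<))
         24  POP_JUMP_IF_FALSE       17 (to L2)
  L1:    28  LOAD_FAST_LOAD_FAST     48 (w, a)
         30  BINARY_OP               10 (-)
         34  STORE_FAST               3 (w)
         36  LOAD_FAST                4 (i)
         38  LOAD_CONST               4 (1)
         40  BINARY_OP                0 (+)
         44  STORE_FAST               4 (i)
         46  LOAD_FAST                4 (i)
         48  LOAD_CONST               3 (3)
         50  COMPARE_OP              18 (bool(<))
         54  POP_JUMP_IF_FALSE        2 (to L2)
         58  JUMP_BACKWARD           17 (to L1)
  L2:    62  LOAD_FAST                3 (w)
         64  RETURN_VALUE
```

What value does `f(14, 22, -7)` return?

28

LOAD_FAST a → push 14. Stack: [14]
LOAD_CONST → push 5. Stack: [14, 5]
BINARY_OP * → 14 * 5 = 70. Stack: [70]
STORE_FAST w → w=70. Stack: []
LOAD_CONST → push 0. Stack: [0]
STORE_FAST i → i=0. Stack: []
LOAD_FAST i → push 0. Stack: [0]
LOAD_CONST → push 3. Stack: [0, 3]
COMPARE_OP bool(<) → 0 vs 3 = True. Stack: [True]
POP_JUMP_IF_FALSE → pop True; no jump. Stack: []
LOAD_FAST_LOAD_FAST w,a → push 70,14. Stack: [70, 14]
BINARY_OP - → 70 - 14 = 56. Stack: [56]
STORE_FAST w → w=56. Stack: []
LOAD_FAST i → push 0. Stack: [0]
LOAD_CONST → push 1. Stack: [0, 1]
BINARY_OP + → 0 + 1 = 1. Stack: [1]
STORE_FAST i → i=1. Stack: []
LOAD_FAST i → push 1. Stack: [1]
LOAD_CONST → push 3. Stack: [1, 3]
COMPARE_OP bool(<) → 1 vs 3 = True. Stack: [True]
POP_JUMP_IF_FALSE → pop True; no jump. Stack: []
LOAD_FAST_LOAD_FAST w,a → push 56,14. Stack: [56, 14]
BINARY_OP - → 56 - 14 = 42. Stack: [42]
STORE_FAST w → w=42. Stack: []
LOAD_FAST i → push 1. Stack: [1]
LOAD_CONST → push 1. Stack: [1, 1]
BINARY_OP + → 1 + 1 = 2. Stack: [2]
STORE_FAST i → i=2. Stack: []
LOAD_FAST i → push 2. Stack: [2]
LOAD_CONST → push 3. Stack: [2, 3]
COMPARE_OP bool(<) → 2 vs 3 = True. Stack: [True]
POP_JUMP_IF_FALSE → pop True; no jump. Stack: []
LOAD_FAST_LOAD_FAST w,a → push 42,14. Stack: [42, 14]
BINARY_OP - → 42 - 14 = 28. Stack: [28]
STORE_FAST w → w=28. Stack: []
LOAD_FAST i → push 2. Stack: [2]
LOAD_CONST → push 1. Stack: [2, 1]
BINARY_OP + → 2 + 1 = 3. Stack: [3]
STORE_FAST i → i=3. Stack: []
LOAD_FAST i → push 3. Stack: [3]
LOAD_CONST → push 3. Stack: [3, 3]
COMPARE_OP bool(<) → 3 vs 3 = False. Stack: [False]
POP_JUMP_IF_FALSE → pop False; jump. Stack: []
LOAD_FAST w → push 28. Stack: [28]
RETURN_VALUE → return 28.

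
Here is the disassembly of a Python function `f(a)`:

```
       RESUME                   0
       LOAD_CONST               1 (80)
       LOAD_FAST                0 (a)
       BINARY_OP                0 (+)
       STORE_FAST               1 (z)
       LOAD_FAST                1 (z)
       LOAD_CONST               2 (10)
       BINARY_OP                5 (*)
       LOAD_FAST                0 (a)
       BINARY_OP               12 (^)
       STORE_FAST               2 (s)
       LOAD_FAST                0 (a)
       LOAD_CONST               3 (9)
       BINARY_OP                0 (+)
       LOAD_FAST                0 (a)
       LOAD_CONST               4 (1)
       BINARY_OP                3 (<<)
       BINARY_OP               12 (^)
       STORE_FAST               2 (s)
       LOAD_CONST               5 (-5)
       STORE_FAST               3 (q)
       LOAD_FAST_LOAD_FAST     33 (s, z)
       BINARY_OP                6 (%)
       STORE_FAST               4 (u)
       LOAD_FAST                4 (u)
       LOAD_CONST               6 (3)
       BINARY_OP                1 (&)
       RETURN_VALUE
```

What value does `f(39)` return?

3

LOAD_CONST → push 80. Stack: [80]
LOAD_FAST a → push 39. Stack: [80, 39]
BINARY_OP + → 80 + 39 = 119. Stack: [119]
STORE_FAST z → z=119. Stack: []
LOAD_FAST z → push 119. Stack: [119]
LOAD_CONST → push 10. Stack: [119, 10]
BINARY_OP * → 119 * 10 = 1190. Stack: [1190]
LOAD_FAST a → push 39. Stack: [1190, 39]
BINARY_OP ^ → 1190 ^ 39 = 1153. Stack: [1153]
STORE_FAST s → s=1153. Stack: []
LOAD_FAST a → push 39. Stack: [39]
LOAD_CONST → push 9. Stack: [39, 9]
BINARY_OP + → 39 + 9 = 48. Stack: [48]
LOAD_FAST a → push 39. Stack: [48, 39]
LOAD_CONST → push 1. Stack: [48, 39, 1]
BINARY_OP << → 39 << 1 = 78. Stack: [48, 78]
BINARY_OP ^ → 48 ^ 78 = 126. Stack: [126]
STORE_FAST s → s=126. Stack: []
LOAD_CONST → push -5. Stack: [-5]
STORE_FAST q → q=-5. Stack: []
LOAD_FAST_LOAD_FAST s,z → push 126,119. Stack: [126, 119]
BINARY_OP % → 126 % 119 = 7. Stack: [7]
STORE_FAST u → u=7. Stack: []
LOAD_FAST u → push 7. Stack: [7]
LOAD_CONST → push 3. Stack: [7, 3]
BINARY_OP & → 7 & 3 = 3. Stack: [3]
RETURN_VALUE → return 3.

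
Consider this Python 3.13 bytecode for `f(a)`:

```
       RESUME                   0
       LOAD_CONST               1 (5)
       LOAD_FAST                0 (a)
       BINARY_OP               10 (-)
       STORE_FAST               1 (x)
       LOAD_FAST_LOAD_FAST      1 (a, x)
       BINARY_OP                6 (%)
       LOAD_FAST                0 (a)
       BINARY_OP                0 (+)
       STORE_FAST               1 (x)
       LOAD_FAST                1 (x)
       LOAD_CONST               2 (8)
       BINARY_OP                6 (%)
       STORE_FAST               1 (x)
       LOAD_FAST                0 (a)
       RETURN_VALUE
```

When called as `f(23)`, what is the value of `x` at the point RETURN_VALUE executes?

2

LOAD_CONST → push 5. Stack: [5]
LOAD_FAST a → push 23. Stack: [5, 23]
BINARY_OP - → 5 - 23 = -18. Stack: [-18]
STORE_FAST x → x=-18. Stack: []
LOAD_FAST_LOAD_FAST a,x → push 23,-18. Stack: [23, -18]
BINARY_OP % → 23 % -18 = -13. Stack: [-13]
LOAD_FAST a → push 23. Stack: [-13, 23]
BINARY_OP + → -13 + 23 = 10. Stack: [10]
STORE_FAST x → x=10. Stack: []
LOAD_FAST x → push 10. Stack: [10]
LOAD_CONST → push 8. Stack: [10, 8]
BINARY_OP % → 10 % 8 = 2. Stack: [2]
STORE_FAST x → x=2. Stack: []
LOAD_FAST a → push 23. Stack: [23]
RETURN_VALUE → return 23.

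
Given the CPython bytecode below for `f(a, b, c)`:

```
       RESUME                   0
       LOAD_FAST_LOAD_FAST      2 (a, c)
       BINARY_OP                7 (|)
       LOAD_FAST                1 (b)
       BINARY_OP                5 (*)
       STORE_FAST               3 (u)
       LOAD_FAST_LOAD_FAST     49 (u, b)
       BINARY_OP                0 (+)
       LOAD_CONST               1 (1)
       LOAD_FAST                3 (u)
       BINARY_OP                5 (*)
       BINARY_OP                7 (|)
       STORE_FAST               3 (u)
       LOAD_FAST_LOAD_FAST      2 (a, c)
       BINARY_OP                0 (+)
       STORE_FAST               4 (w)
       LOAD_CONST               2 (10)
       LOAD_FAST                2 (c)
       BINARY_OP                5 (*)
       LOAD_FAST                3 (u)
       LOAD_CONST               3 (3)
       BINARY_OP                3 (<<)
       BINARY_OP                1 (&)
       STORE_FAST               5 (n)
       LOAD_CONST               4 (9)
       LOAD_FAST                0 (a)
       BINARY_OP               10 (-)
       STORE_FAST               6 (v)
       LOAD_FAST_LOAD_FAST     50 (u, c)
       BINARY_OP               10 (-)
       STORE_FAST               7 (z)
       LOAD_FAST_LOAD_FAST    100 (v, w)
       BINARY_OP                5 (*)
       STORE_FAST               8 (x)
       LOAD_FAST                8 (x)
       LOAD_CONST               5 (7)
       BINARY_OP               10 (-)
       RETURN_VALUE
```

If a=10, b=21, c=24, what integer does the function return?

LOAD_FAST_LOAD_FAST a,c → push 10,24. Stack: [10, 24]
BINARY_OP | → 10 | 24 = 26. Stack: [26]
LOAD_FAST b → push 21. Stack: [26, 21]
BINARY_OP * → 26 * 21 = 546. Stack: [546]
STORE_FAST u → u=546. Stack: []
LOAD_FAST_LOAD_FAST u,b → push 546,21. Stack: [546, 21]
BINARY_OP + → 546 + 21 = 567. Stack: [567]
LOAD_CONST → push 1. Stack: [567, 1]
LOAD_FAST u → push 546. Stack: [567, 1, 546]
BINARY_OP * → 1 * 546 = 546. Stack: [567, 546]
BINARY_OP | → 567 | 546 = 567. Stack: [567]
STORE_FAST u → u=567. Stack: []
LOAD_FAST_LOAD_FAST a,c → push 10,24. Stack: [10, 24]
BINARY_OP + → 10 + 24 = 34. Stack: [34]
STORE_FAST w → w=34. Stack: []
LOAD_CONST → push 10. Stack: [10]
LOAD_FAST c → push 24. Stack: [10, 24]
BINARY_OP * → 10 * 24 = 240. Stack: [240]
LOAD_FAST u → push 567. Stack: [240, 567]
LOAD_CONST → push 3. Stack: [240, 567, 3]
BINARY_OP << → 567 << 3 = 4536. Stack: [240, 4536]
BINARY_OP & → 240 & 4536 = 176. Stack: [176]
STORE_FAST n → n=176. Stack: []
LOAD_CONST → push 9. Stack: [9]
LOAD_FAST a → push 10. Stack: [9, 10]
BINARY_OP - → 9 - 10 = -1. Stack: [-1]
STORE_FAST v → v=-1. Stack: []
LOAD_FAST_LOAD_FAST u,c → push 567,24. Stack: [567, 24]
BINARY_OP - → 567 - 24 = 543. Stack: [543]
STORE_FAST z → z=543. Stack: []
LOAD_FAST_LOAD_FAST v,w → push -1,34. Stack: [-1, 34]
BINARY_OP * → -1 * 34 = -34. Stack: [-34]
STORE_FAST x → x=-34. Stack: []
LOAD_FAST x → push -34. Stack: [-34]
LOAD_CONST → push 7. Stack: [-34, 7]
BINARY_OP - → -34 - 7 = -41. Stack: [-41]
RETURN_VALUE → return -41.

-41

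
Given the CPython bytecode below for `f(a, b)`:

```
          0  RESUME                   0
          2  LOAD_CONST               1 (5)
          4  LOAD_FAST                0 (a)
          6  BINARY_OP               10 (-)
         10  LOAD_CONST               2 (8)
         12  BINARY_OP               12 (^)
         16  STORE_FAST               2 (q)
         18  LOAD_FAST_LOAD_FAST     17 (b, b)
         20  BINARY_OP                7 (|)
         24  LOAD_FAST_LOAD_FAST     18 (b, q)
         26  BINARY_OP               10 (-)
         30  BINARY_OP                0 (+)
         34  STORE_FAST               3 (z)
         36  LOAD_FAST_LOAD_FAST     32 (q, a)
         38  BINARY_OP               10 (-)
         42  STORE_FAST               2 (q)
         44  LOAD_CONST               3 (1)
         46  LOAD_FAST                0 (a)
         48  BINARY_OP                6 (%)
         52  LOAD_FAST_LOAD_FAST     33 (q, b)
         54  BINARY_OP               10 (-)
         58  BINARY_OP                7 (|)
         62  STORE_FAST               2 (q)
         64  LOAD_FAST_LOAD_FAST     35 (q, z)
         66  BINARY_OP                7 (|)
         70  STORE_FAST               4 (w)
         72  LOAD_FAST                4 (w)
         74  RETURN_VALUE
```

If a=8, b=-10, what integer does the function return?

LOAD_CONST → push 5. Stack: [5]
LOAD_FAST a → push 8. Stack: [5, 8]
BINARY_OP - → 5 - 8 = -3. Stack: [-3]
LOAD_CONST → push 8. Stack: [-3, 8]
BINARY_OP ^ → -3 ^ 8 = -11. Stack: [-11]
STORE_FAST q → q=-11. Stack: []
LOAD_FAST_LOAD_FAST b,b → push -10,-10. Stack: [-10, -10]
BINARY_OP | → -10 | -10 = -10. Stack: [-10]
LOAD_FAST_LOAD_FAST b,q → push -10,-11. Stack: [-10, -10, -11]
BINARY_OP - → -10 - -11 = 1. Stack: [-10, 1]
BINARY_OP + → -10 + 1 = -9. Stack: [-9]
STORE_FAST z → z=-9. Stack: []
LOAD_FAST_LOAD_FAST q,a → push -11,8. Stack: [-11, 8]
BINARY_OP - → -11 - 8 = -19. Stack: [-19]
STORE_FAST q → q=-19. Stack: []
LOAD_CONST → push 1. Stack: [1]
LOAD_FAST a → push 8. Stack: [1, 8]
BINARY_OP % → 1 % 8 = 1. Stack: [1]
LOAD_FAST_LOAD_FAST q,b → push -19,-10. Stack: [1, -19, -10]
BINARY_OP - → -19 - -10 = -9. Stack: [1, -9]
BINARY_OP | → 1 | -9 = -9. Stack: [-9]
STORE_FAST q → q=-9. Stack: []
LOAD_FAST_LOAD_FAST q,z → push -9,-9. Stack: [-9, -9]
BINARY_OP | → -9 | -9 = -9. Stack: [-9]
STORE_FAST w → w=-9. Stack: []
LOAD_FAST w → push -9. Stack: [-9]
RETURN_VALUE → return -9.

-9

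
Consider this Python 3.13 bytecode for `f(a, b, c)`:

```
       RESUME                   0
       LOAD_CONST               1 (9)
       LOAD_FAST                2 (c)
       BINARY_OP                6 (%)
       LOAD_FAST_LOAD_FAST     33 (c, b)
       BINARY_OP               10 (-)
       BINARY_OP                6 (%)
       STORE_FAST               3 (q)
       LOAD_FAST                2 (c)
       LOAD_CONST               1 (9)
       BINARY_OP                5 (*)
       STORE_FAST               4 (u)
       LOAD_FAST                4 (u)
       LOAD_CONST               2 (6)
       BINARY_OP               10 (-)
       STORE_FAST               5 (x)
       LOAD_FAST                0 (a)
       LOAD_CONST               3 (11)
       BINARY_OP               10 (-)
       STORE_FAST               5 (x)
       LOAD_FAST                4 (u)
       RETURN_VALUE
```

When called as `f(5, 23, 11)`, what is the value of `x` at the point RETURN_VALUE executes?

LOAD_CONST → push 9. Stack: [9]
LOAD_FAST c → push 11. Stack: [9, 11]
BINARY_OP % → 9 % 11 = 9. Stack: [9]
LOAD_FAST_LOAD_FAST c,b → push 11,23. Stack: [9, 11, 23]
BINARY_OP - → 11 - 23 = -12. Stack: [9, -12]
BINARY_OP % → 9 % -12 = -3. Stack: [-3]
STORE_FAST q → q=-3. Stack: []
LOAD_FAST c → push 11. Stack: [11]
LOAD_CONST → push 9. Stack: [11, 9]
BINARY_OP * → 11 * 9 = 99. Stack: [99]
STORE_FAST u → u=99. Stack: []
LOAD_FAST u → push 99. Stack: [99]
LOAD_CONST → push 6. Stack: [99, 6]
BINARY_OP - → 99 - 6 = 93. Stack: [93]
STORE_FAST x → x=93. Stack: []
LOAD_FAST a → push 5. Stack: [5]
LOAD_CONST → push 11. Stack: [5, 11]
BINARY_OP - → 5 - 11 = -6. Stack: [-6]
STORE_FAST x → x=-6. Stack: []
LOAD_FAST u → push 99. Stack: [99]
RETURN_VALUE → return 99.

-6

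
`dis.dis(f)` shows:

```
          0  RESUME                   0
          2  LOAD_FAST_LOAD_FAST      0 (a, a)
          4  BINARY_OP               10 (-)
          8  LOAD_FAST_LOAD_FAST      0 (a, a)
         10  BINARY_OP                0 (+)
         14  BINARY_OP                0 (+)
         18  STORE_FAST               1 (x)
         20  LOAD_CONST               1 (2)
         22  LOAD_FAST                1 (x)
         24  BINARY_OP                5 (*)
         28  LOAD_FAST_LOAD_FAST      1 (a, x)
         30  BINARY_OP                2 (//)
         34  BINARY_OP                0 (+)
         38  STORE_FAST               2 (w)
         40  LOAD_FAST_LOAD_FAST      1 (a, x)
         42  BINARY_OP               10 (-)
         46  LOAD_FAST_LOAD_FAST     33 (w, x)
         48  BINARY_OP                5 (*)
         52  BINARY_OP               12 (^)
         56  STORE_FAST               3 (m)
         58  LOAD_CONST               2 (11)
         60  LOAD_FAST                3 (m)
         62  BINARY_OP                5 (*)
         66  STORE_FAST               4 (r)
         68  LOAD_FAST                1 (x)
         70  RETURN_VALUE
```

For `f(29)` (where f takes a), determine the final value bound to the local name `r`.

LOAD_FAST_LOAD_FAST a,a → push 29,29. Stack: [29, 29]
BINARY_OP - → 29 - 29 = 0. Stack: [0]
LOAD_FAST_LOAD_FAST a,a → push 29,29. Stack: [0, 29, 29]
BINARY_OP + → 29 + 29 = 58. Stack: [0, 58]
BINARY_OP + → 0 + 58 = 58. Stack: [58]
STORE_FAST x → x=58. Stack: []
LOAD_CONST → push 2. Stack: [2]
LOAD_FAST x → push 58. Stack: [2, 58]
BINARY_OP * → 2 * 58 = 116. Stack: [116]
LOAD_FAST_LOAD_FAST a,x → push 29,58. Stack: [116, 29, 58]
BINARY_OP // → 29 // 58 = 0. Stack: [116, 0]
BINARY_OP + → 116 + 0 = 116. Stack: [116]
STORE_FAST w → w=116. Stack: []
LOAD_FAST_LOAD_FAST a,x → push 29,58. Stack: [29, 58]
BINARY_OP - → 29 - 58 = -29. Stack: [-29]
LOAD_FAST_LOAD_FAST w,x → push 116,58. Stack: [-29, 116, 58]
BINARY_OP * → 116 * 58 = 6728. Stack: [-29, 6728]
BINARY_OP ^ → -29 ^ 6728 = -6741. Stack: [-6741]
STORE_FAST m → m=-6741. Stack: []
LOAD_CONST → push 11. Stack: [11]
LOAD_FAST m → push -6741. Stack: [11, -6741]
BINARY_OP * → 11 * -6741 = -74151. Stack: [-74151]
STORE_FAST r → r=-74151. Stack: []
LOAD_FAST x → push 58. Stack: [58]
RETURN_VALUE → return 58.

-74151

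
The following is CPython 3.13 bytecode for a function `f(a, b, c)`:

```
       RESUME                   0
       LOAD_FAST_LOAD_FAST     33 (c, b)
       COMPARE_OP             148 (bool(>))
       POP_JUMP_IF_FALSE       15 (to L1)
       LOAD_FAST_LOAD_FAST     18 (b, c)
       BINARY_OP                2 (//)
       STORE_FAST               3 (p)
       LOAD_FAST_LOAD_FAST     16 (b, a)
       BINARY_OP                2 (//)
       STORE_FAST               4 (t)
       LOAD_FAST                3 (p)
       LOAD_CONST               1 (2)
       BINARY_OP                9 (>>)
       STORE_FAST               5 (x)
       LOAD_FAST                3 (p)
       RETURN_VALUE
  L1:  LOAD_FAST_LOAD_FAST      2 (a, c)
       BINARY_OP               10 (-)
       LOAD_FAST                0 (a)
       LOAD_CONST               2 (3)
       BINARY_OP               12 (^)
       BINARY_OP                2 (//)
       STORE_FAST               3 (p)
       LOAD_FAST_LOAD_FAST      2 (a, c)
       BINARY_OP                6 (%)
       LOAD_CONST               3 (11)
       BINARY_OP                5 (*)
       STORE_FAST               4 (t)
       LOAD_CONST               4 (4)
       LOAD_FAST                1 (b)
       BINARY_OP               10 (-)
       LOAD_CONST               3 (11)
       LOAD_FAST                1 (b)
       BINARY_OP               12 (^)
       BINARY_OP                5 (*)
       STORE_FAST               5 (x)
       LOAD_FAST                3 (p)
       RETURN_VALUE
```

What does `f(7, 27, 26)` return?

LOAD_FAST_LOAD_FAST c,b → push 26,27. Stack: [26, 27]
COMPARE_OP bool(>) → 26 vs 27 = False. Stack: [False]
POP_JUMP_IF_FALSE → pop False; jump. Stack: []
LOAD_FAST_LOAD_FAST a,c → push 7,26. Stack: [7, 26]
BINARY_OP - → 7 - 26 = -19. Stack: [-19]
LOAD_FAST a → push 7. Stack: [-19, 7]
LOAD_CONST → push 3. Stack: [-19, 7, 3]
BINARY_OP ^ → 7 ^ 3 = 4. Stack: [-19, 4]
BINARY_OP // → -19 // 4 = -5. Stack: [-5]
STORE_FAST p → p=-5. Stack: []
LOAD_FAST_LOAD_FAST a,c → push 7,26. Stack: [7, 26]
BINARY_OP % → 7 % 26 = 7. Stack: [7]
LOAD_CONST → push 11. Stack: [7, 11]
BINARY_OP * → 7 * 11 = 77. Stack: [77]
STORE_FAST t → t=77. Stack: []
LOAD_CONST → push 4. Stack: [4]
LOAD_FAST b → push 27. Stack: [4, 27]
BINARY_OP - → 4 - 27 = -23. Stack: [-23]
LOAD_CONST → push 11. Stack: [-23, 11]
LOAD_FAST b → push 27. Stack: [-23, 11, 27]
BINARY_OP ^ → 11 ^ 27 = 16. Stack: [-23, 16]
BINARY_OP * → -23 * 16 = -368. Stack: [-368]
STORE_FAST x → x=-368. Stack: []
LOAD_FAST p → push -5. Stack: [-5]
RETURN_VALUE → return -5.

-5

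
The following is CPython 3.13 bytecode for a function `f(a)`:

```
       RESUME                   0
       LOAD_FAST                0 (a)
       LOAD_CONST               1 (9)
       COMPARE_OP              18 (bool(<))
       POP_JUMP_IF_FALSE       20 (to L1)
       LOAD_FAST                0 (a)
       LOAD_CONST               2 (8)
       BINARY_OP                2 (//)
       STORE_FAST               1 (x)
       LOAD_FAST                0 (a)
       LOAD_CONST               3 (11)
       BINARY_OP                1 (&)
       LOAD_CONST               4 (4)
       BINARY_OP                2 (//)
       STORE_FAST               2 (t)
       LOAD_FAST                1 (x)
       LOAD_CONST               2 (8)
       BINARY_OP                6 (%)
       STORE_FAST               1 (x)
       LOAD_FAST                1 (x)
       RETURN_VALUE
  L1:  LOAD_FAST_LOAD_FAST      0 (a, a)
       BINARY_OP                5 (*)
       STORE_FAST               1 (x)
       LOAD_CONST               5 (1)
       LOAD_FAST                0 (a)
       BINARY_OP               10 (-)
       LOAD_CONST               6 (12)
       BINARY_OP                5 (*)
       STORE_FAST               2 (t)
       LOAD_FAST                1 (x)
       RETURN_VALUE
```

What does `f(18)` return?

324

LOAD_FAST a → push 18. Stack: [18]
LOAD_CONST → push 9. Stack: [18, 9]
COMPARE_OP bool(<) → 18 vs 9 = False. Stack: [False]
POP_JUMP_IF_FALSE → pop False; jump. Stack: []
LOAD_FAST_LOAD_FAST a,a → push 18,18. Stack: [18, 18]
BINARY_OP * → 18 * 18 = 324. Stack: [324]
STORE_FAST x → x=324. Stack: []
LOAD_CONST → push 1. Stack: [1]
LOAD_FAST a → push 18. Stack: [1, 18]
BINARY_OP - → 1 - 18 = -17. Stack: [-17]
LOAD_CONST → push 12. Stack: [-17, 12]
BINARY_OP * → -17 * 12 = -204. Stack: [-204]
STORE_FAST t → t=-204. Stack: []
LOAD_FAST x → push 324. Stack: [324]
RETURN_VALUE → return 324.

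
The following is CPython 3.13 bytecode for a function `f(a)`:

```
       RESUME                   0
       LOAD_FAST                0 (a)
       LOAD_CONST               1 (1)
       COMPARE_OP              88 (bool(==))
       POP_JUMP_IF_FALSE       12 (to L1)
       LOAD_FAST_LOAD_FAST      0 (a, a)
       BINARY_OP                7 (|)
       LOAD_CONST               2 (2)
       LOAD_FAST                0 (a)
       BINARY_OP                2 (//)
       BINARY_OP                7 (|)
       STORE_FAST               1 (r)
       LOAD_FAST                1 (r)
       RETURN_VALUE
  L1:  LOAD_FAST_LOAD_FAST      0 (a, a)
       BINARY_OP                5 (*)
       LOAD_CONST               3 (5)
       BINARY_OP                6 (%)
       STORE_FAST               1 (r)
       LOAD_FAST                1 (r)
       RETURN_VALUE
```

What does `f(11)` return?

1

LOAD_FAST a → push 11. Stack: [11]
LOAD_CONST → push 1. Stack: [11, 1]
COMPARE_OP bool(==) → 11 vs 1 = False. Stack: [False]
POP_JUMP_IF_FALSE → pop False; jump. Stack: []
LOAD_FAST_LOAD_FAST a,a → push 11,11. Stack: [11, 11]
BINARY_OP * → 11 * 11 = 121. Stack: [121]
LOAD_CONST → push 5. Stack: [121, 5]
BINARY_OP % → 121 % 5 = 1. Stack: [1]
STORE_FAST r → r=1. Stack: []
LOAD_FAST r → push 1. Stack: [1]
RETURN_VALUE → return 1.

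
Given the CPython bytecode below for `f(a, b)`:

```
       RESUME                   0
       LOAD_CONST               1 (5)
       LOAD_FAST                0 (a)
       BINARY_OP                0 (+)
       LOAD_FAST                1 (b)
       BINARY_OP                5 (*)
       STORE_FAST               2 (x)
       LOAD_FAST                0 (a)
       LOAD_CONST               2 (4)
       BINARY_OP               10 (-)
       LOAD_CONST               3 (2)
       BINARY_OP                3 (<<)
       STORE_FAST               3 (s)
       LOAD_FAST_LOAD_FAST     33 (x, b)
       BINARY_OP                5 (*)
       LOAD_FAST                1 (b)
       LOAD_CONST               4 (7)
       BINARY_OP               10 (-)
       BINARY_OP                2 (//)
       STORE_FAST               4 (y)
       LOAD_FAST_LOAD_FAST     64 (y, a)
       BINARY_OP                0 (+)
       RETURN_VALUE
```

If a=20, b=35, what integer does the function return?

1113

LOAD_CONST → push 5. Stack: [5]
LOAD_FAST a → push 20. Stack: [5, 20]
BINARY_OP + → 5 + 20 = 25. Stack: [25]
LOAD_FAST b → push 35. Stack: [25, 35]
BINARY_OP * → 25 * 35 = 875. Stack: [875]
STORE_FAST x → x=875. Stack: []
LOAD_FAST a → push 20. Stack: [20]
LOAD_CONST → push 4. Stack: [20, 4]
BINARY_OP - → 20 - 4 = 16. Stack: [16]
LOAD_CONST → push 2. Stack: [16, 2]
BINARY_OP << → 16 << 2 = 64. Stack: [64]
STORE_FAST s → s=64. Stack: []
LOAD_FAST_LOAD_FAST x,b → push 875,35. Stack: [875, 35]
BINARY_OP * → 875 * 35 = 30625. Stack: [30625]
LOAD_FAST b → push 35. Stack: [30625, 35]
LOAD_CONST → push 7. Stack: [30625, 35, 7]
BINARY_OP - → 35 - 7 = 28. Stack: [30625, 28]
BINARY_OP // → 30625 // 28 = 1093. Stack: [1093]
STORE_FAST y → y=1093. Stack: []
LOAD_FAST_LOAD_FAST y,a → push 1093,20. Stack: [1093, 20]
BINARY_OP + → 1093 + 20 = 1113. Stack: [1113]
RETURN_VALUE → return 1113.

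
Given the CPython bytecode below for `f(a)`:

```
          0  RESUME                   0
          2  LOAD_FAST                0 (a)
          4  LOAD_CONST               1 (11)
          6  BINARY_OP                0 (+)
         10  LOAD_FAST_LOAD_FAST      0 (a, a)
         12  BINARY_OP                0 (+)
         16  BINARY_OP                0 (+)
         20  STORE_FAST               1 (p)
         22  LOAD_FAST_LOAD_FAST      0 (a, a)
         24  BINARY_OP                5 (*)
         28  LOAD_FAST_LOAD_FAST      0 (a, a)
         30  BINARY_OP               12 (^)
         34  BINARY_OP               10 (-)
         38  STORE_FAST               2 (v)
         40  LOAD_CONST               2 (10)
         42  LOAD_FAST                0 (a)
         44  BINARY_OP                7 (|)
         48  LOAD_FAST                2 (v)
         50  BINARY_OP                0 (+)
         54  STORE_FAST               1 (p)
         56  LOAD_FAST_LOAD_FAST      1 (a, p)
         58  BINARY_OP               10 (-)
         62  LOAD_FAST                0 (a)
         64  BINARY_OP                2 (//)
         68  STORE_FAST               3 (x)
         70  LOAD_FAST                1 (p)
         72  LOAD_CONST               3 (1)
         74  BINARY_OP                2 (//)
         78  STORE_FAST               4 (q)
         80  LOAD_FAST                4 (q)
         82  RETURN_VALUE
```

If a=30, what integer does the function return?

930

LOAD_FAST a → push 30. Stack: [30]
LOAD_CONST → push 11. Stack: [30, 11]
BINARY_OP + → 30 + 11 = 41. Stack: [41]
LOAD_FAST_LOAD_FAST a,a → push 30,30. Stack: [41, 30, 30]
BINARY_OP + → 30 + 30 = 60. Stack: [41, 60]
BINARY_OP + → 41 + 60 = 101. Stack: [101]
STORE_FAST p → p=101. Stack: []
LOAD_FAST_LOAD_FAST a,a → push 30,30. Stack: [30, 30]
BINARY_OP * → 30 * 30 = 900. Stack: [900]
LOAD_FAST_LOAD_FAST a,a → push 30,30. Stack: [900, 30, 30]
BINARY_OP ^ → 30 ^ 30 = 0. Stack: [900, 0]
BINARY_OP - → 900 - 0 = 900. Stack: [900]
STORE_FAST v → v=900. Stack: []
LOAD_CONST → push 10. Stack: [10]
LOAD_FAST a → push 30. Stack: [10, 30]
BINARY_OP | → 10 | 30 = 30. Stack: [30]
LOAD_FAST v → push 900. Stack: [30, 900]
BINARY_OP + → 30 + 900 = 930. Stack: [930]
STORE_FAST p → p=930. Stack: []
LOAD_FAST_LOAD_FAST a,p → push 30,930. Stack: [30, 930]
BINARY_OP - → 30 - 930 = -900. Stack: [-900]
LOAD_FAST a → push 30. Stack: [-900, 30]
BINARY_OP // → -900 // 30 = -30. Stack: [-30]
STORE_FAST x → x=-30. Stack: []
LOAD_FAST p → push 930. Stack: [930]
LOAD_CONST → push 1. Stack: [930, 1]
BINARY_OP // → 930 // 1 = 930. Stack: [930]
STORE_FAST q → q=930. Stack: []
LOAD_FAST q → push 930. Stack: [930]
RETURN_VALUE → return 930.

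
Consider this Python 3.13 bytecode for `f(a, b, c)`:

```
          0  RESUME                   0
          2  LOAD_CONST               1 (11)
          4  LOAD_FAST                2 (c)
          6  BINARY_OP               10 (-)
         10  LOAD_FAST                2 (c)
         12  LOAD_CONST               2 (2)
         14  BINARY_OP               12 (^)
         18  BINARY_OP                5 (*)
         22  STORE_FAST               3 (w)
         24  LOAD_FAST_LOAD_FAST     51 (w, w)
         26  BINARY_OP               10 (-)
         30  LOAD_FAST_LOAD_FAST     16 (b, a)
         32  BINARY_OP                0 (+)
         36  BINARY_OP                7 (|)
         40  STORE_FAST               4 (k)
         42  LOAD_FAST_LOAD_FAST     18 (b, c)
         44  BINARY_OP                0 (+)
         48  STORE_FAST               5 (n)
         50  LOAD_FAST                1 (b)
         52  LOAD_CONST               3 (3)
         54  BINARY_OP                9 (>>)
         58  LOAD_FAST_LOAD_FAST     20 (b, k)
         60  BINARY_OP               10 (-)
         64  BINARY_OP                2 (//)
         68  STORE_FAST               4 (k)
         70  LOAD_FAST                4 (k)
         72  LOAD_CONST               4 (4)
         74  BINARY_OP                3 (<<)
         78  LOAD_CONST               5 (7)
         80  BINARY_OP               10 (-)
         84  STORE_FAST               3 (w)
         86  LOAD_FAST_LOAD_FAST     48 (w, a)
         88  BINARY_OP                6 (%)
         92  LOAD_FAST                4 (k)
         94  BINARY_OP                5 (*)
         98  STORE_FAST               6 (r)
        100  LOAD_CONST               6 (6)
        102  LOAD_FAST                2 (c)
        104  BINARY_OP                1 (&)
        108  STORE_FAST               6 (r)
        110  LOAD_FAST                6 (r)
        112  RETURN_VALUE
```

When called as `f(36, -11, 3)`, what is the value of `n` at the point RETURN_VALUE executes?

LOAD_CONST → push 11. Stack: [11]
LOAD_FAST c → push 3. Stack: [11, 3]
BINARY_OP - → 11 - 3 = 8. Stack: [8]
LOAD_FAST c → push 3. Stack: [8, 3]
LOAD_CONST → push 2. Stack: [8, 3, 2]
BINARY_OP ^ → 3 ^ 2 = 1. Stack: [8, 1]
BINARY_OP * → 8 * 1 = 8. Stack: [8]
STORE_FAST w → w=8. Stack: []
LOAD_FAST_LOAD_FAST w,w → push 8,8. Stack: [8, 8]
BINARY_OP - → 8 - 8 = 0. Stack: [0]
LOAD_FAST_LOAD_FAST b,a → push -11,36. Stack: [0, -11, 36]
BINARY_OP + → -11 + 36 = 25. Stack: [0, 25]
BINARY_OP | → 0 | 25 = 25. Stack: [25]
STORE_FAST k → k=25. Stack: []
LOAD_FAST_LOAD_FAST b,c → push -11,3. Stack: [-11, 3]
BINARY_OP + → -11 + 3 = -8. Stack: [-8]
STORE_FAST n → n=-8. Stack: []
LOAD_FAST b → push -11. Stack: [-11]
LOAD_CONST → push 3. Stack: [-11, 3]
BINARY_OP >> → -11 >> 3 = -2. Stack: [-2]
LOAD_FAST_LOAD_FAST b,k → push -11,25. Stack: [-2, -11, 25]
BINARY_OP - → -11 - 25 = -36. Stack: [-2, -36]
BINARY_OP // → -2 // -36 = 0. Stack: [0]
STORE_FAST k → k=0. Stack: []
LOAD_FAST k → push 0. Stack: [0]
LOAD_CONST → push 4. Stack: [0, 4]
BINARY_OP << → 0 << 4 = 0. Stack: [0]
LOAD_CONST → push 7. Stack: [0, 7]
BINARY_OP - → 0 - 7 = -7. Stack: [-7]
STORE_FAST w → w=-7. Stack: []
LOAD_FAST_LOAD_FAST w,a → push -7,36. Stack: [-7, 36]
BINARY_OP % → -7 % 36 = 29. Stack: [29]
LOAD_FAST k → push 0. Stack: [29, 0]
BINARY_OP * → 29 * 0 = 0. Stack: [0]
STORE_FAST r → r=0. Stack: []
LOAD_CONST → push 6. Stack: [6]
LOAD_FAST c → push 3. Stack: [6, 3]
BINARY_OP & → 6 & 3 = 2. Stack: [2]
STORE_FAST r → r=2. Stack: []
LOAD_FAST r → push 2. Stack: [2]
RETURN_VALUE → return 2.

-8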